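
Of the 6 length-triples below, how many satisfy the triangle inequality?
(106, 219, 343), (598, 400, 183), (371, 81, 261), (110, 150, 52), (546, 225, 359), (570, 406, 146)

(106,219,343): 106+219 ≤ 343 → not valid
(183,400,598): 183+400 ≤ 598 → not valid
(81,261,371): 81+261 ≤ 371 → not valid
(52,110,150): 52+110 > 150 → valid
(225,359,546): 225+359 > 546 → valid
(146,406,570): 146+406 ≤ 570 → not valid
2 of the 6 triples form a triangle.

2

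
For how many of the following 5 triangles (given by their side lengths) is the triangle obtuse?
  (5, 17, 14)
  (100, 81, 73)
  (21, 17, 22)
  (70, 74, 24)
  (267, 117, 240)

1

(5,17,14): 5²+14² = 221 < 289 = 17² → obtuse
(100,81,73): 73²+81² = 11890 > 10000 = 100² → acute
(21,17,22): 17²+21² = 730 > 484 = 22² → acute
(70,74,24): 24²+70² = 5476 = 74² → right
(267,117,240): 117²+240² = 71289 = 267² → right
1 of the 5 is obtuse.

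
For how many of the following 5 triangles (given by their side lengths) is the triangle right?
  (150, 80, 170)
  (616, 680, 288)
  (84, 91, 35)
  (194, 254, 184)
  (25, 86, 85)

3

(150,80,170): 80²+150² = 28900 = 170² → right
(616,680,288): 288²+616² = 462400 = 680² → right
(84,91,35): 35²+84² = 8281 = 91² → right
(194,254,184): 184²+194² = 71492 > 64516 = 254² → acute
(25,86,85): 25²+85² = 7850 > 7396 = 86² → acute
3 of the 5 are right.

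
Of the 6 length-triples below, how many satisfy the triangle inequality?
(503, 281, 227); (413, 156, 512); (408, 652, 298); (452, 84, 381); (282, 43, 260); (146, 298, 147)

(227,281,503): 227+281 > 503 → valid
(156,413,512): 156+413 > 512 → valid
(298,408,652): 298+408 > 652 → valid
(84,381,452): 84+381 > 452 → valid
(43,260,282): 43+260 > 282 → valid
(146,147,298): 146+147 ≤ 298 → not valid
5 of the 6 triples form a triangle.

5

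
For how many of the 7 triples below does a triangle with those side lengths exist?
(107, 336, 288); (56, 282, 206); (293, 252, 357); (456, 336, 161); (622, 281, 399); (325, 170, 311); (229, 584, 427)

6

(107,288,336): 107+288 > 336 → valid
(56,206,282): 56+206 ≤ 282 → not valid
(252,293,357): 252+293 > 357 → valid
(161,336,456): 161+336 > 456 → valid
(281,399,622): 281+399 > 622 → valid
(170,311,325): 170+311 > 325 → valid
(229,427,584): 229+427 > 584 → valid
6 of the 7 triples form a triangle.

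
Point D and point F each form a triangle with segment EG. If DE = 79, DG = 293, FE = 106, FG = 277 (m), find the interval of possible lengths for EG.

From triangle DEG: |79 − 293| < EG < 79 + 293, i.e. 214 < EG < 372.
From triangle FEG: 171 < EG < 383.
Both must hold, so EG lies in the intersection.

214 < EG < 372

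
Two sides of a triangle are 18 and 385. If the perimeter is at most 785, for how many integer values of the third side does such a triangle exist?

15

Triangle inequality: 367 < x < 403. Perimeter ≤ 785 gives x ≤ 785 − 18 − 385 = 382.
So 367 < x ≤ 382; integers 368 through 382: 15 values.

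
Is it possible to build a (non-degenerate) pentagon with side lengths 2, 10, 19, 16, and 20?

A pentagon exists iff every side is shorter than the sum of the others — equivalently, the longest side is less than the sum of the rest.
Longest side 20 < 47 (sum of the remaining 4), so yes.

Yes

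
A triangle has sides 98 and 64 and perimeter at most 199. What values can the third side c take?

34 < c ≤ 37

Triangle inequality alone gives 34 < c < 162.
The perimeter condition gives c ≤ 199 − 98 − 64 = 37.
Intersecting the two: 34 < c ≤ 37.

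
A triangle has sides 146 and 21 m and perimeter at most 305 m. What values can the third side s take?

Triangle inequality alone gives 125 < s < 167.
The perimeter condition gives s ≤ 305 − 146 − 21 = 138.
Intersecting the two: 125 < s ≤ 138.

125 < s ≤ 138 m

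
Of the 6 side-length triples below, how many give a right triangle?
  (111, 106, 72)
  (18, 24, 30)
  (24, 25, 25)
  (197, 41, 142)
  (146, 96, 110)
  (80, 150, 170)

3

(111,106,72): 72²+106² = 16420 > 12321 = 111² → acute
(18,24,30): 18²+24² = 900 = 30² → right
(24,25,25): 24²+25² = 1201 > 625 = 25² → acute
(197,41,142): 41+142 ≤ 197, not a triangle
(146,96,110): 96²+110² = 21316 = 146² → right
(80,150,170): 80²+150² = 28900 = 170² → right
3 of the 6 are right.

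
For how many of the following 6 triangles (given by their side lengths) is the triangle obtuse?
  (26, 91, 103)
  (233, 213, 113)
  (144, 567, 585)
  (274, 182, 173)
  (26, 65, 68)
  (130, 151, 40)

(26,91,103): 26²+91² = 8957 < 10609 = 103² → obtuse
(233,213,113): 113²+213² = 58138 > 54289 = 233² → acute
(144,567,585): 144²+567² = 342225 = 585² → right
(274,182,173): 173²+182² = 63053 < 75076 = 274² → obtuse
(26,65,68): 26²+65² = 4901 > 4624 = 68² → acute
(130,151,40): 40²+130² = 18500 < 22801 = 151² → obtuse
3 of the 6 are obtuse.

3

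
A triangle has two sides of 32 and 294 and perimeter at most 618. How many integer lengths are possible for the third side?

Triangle inequality: 262 < x < 326. Perimeter ≤ 618 gives x ≤ 618 − 32 − 294 = 292.
So 262 < x ≤ 292; integers 263 through 292: 30 values.

30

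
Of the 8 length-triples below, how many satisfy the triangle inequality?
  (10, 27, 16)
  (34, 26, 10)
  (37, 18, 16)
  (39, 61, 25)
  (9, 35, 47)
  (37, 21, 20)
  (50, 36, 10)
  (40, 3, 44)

3

(10,16,27): 10+16 ≤ 27 → not valid
(10,26,34): 10+26 > 34 → valid
(16,18,37): 16+18 ≤ 37 → not valid
(25,39,61): 25+39 > 61 → valid
(9,35,47): 9+35 ≤ 47 → not valid
(20,21,37): 20+21 > 37 → valid
(10,36,50): 10+36 ≤ 50 → not valid
(3,40,44): 3+40 ≤ 44 → not valid
3 of the 8 triples form a triangle.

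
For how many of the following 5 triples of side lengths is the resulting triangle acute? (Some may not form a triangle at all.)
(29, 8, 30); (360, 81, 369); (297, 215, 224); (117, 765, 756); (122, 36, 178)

2

(29,8,30): 8²+29² = 905 > 900 = 30² → acute
(360,81,369): 81²+360² = 136161 = 369² → right
(297,215,224): 215²+224² = 96401 > 88209 = 297² → acute
(117,765,756): 117²+756² = 585225 = 765² → right
(122,36,178): 36+122 ≤ 178, not a triangle
2 of the 5 are acute.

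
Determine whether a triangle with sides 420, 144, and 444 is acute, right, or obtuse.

Compare the square of the longest side to the sum of squares of the other two: 144² + 420² = 197136 = 444².

right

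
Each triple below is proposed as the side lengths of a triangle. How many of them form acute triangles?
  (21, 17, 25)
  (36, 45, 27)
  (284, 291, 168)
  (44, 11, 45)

(21,17,25): 17²+21² = 730 > 625 = 25² → acute
(36,45,27): 27²+36² = 2025 = 45² → right
(284,291,168): 168²+284² = 108880 > 84681 = 291² → acute
(44,11,45): 11²+44² = 2057 > 2025 = 45² → acute
3 of the 4 are acute.

3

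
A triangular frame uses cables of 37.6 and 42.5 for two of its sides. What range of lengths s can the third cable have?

4.9 < s < 80.1

By the triangle inequality, s must be less than 37.6 + 42.5 = 80.1 and greater than |37.6 − 42.5| = 4.9.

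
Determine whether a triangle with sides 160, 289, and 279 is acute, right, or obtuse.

acute

Compare the square of the longest side to the sum of squares of the other two: 160² + 279² = 103441 > 83521 = 289².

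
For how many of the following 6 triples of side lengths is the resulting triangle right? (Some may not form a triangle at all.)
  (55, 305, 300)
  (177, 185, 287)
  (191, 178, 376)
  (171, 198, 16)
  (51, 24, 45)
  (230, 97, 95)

2

(55,305,300): 55²+300² = 93025 = 305² → right
(177,185,287): 177²+185² = 65554 < 82369 = 287² → obtuse
(191,178,376): 178+191 ≤ 376, not a triangle
(171,198,16): 16+171 ≤ 198, not a triangle
(51,24,45): 24²+45² = 2601 = 51² → right
(230,97,95): 95+97 ≤ 230, not a triangle
2 of the 6 are right.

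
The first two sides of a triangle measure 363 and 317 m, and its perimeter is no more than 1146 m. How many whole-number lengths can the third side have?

420

Triangle inequality: 46 < x < 680. Perimeter ≤ 1146 gives x ≤ 1146 − 363 − 317 = 466.
So 46 < x ≤ 466; integers 47 through 466: 420 values.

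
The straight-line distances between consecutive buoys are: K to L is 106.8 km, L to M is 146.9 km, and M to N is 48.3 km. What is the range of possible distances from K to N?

0 ≤ KN ≤ 302.0 km

The maximum is all hops collinear in one direction: 106.8 + 146.9 + 48.3 = 302.0.
The longest hop is 146.9; the others sum to 155.1. Since 146.9 ≤ 155.1, the path can fold back on itself completely, so the minimum distance is 0.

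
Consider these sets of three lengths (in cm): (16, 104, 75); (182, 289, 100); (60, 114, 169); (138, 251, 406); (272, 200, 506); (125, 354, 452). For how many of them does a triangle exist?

(16,75,104): 16+75 ≤ 104 → not valid
(100,182,289): 100+182 ≤ 289 → not valid
(60,114,169): 60+114 > 169 → valid
(138,251,406): 138+251 ≤ 406 → not valid
(200,272,506): 200+272 ≤ 506 → not valid
(125,354,452): 125+354 > 452 → valid
2 of the 6 triples form a triangle.

2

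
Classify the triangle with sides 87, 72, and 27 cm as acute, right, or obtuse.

Compare the square of the longest side to the sum of squares of the other two: 27² + 72² = 5913 < 7569 = 87².

obtuse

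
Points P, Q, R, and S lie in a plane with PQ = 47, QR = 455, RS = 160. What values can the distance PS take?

The maximum is all hops collinear in one direction: 47 + 455 + 160 = 662.
The longest hop is 455; the others sum to 207. Folding the others back against it leaves at least 455 − 207 = 248.

248 ≤ PS ≤ 662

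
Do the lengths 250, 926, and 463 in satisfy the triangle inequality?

No

The longest side is 926, but the other two sum to only 713.
713 < 926, so the triangle inequality fails.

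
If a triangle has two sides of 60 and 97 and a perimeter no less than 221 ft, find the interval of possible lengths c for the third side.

64 ≤ c < 157 ft

Triangle inequality alone gives 37 < c < 157.
The perimeter condition gives c ≥ 221 − 60 − 97 = 64.
Intersecting the two: 64 ≤ c < 157.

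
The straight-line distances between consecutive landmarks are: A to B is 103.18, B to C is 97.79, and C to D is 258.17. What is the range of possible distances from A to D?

57.20 ≤ AD ≤ 459.14

The maximum is all hops collinear in one direction: 103.18 + 97.79 + 258.17 = 459.14.
The longest hop is 258.17; the others sum to 200.97. Folding the others back against it leaves at least 258.17 − 200.97 = 57.20.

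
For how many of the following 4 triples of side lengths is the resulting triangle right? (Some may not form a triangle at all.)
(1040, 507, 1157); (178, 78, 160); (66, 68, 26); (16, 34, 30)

3

(1040,507,1157): 507²+1040² = 1338649 = 1157² → right
(178,78,160): 78²+160² = 31684 = 178² → right
(66,68,26): 26²+66² = 5032 > 4624 = 68² → acute
(16,34,30): 16²+30² = 1156 = 34² → right
3 of the 4 are right.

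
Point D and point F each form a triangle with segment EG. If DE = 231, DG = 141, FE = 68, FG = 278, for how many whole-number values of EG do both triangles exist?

From triangle DEG: 90 < EG < 372.
From triangle FEG: 210 < EG < 346.
Intersection: 210 < EG < 346, so integers 211 through 345: 135 values.

135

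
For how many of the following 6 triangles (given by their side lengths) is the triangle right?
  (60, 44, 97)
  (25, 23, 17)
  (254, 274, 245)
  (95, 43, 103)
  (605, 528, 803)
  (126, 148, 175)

(60,44,97): 44²+60² = 5536 < 9409 = 97² → obtuse
(25,23,17): 17²+23² = 818 > 625 = 25² → acute
(254,274,245): 245²+254² = 124541 > 75076 = 274² → acute
(95,43,103): 43²+95² = 10874 > 10609 = 103² → acute
(605,528,803): 528²+605² = 644809 = 803² → right
(126,148,175): 126²+148² = 37780 > 30625 = 175² → acute
1 of the 6 is right.

1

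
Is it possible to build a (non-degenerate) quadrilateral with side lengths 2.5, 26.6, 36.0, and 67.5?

For a quadrilateral, each side must be shorter than the sum of the others.
Here the longest side is 67.5, but the remaining 3 sides sum to only 65.1.

No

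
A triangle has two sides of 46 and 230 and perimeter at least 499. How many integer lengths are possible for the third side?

53

Triangle inequality: 184 < x < 276. Perimeter ≥ 499 gives x ≥ 499 − 46 − 230 = 223.
So 223 ≤ x < 276; integers 223 through 275: 53 values.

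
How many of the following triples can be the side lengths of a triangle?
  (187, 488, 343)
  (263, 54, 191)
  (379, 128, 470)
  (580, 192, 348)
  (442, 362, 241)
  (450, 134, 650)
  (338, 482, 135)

3

(187,343,488): 187+343 > 488 → valid
(54,191,263): 54+191 ≤ 263 → not valid
(128,379,470): 128+379 > 470 → valid
(192,348,580): 192+348 ≤ 580 → not valid
(241,362,442): 241+362 > 442 → valid
(134,450,650): 134+450 ≤ 650 → not valid
(135,338,482): 135+338 ≤ 482 → not valid
3 of the 7 triples form a triangle.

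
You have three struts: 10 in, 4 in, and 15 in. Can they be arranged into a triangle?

The longest side is 15, but the other two sum to only 14.
14 < 15, so the triangle inequality fails.

No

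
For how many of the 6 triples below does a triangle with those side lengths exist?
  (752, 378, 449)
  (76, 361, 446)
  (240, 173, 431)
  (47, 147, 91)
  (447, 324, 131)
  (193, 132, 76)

(378,449,752): 378+449 > 752 → valid
(76,361,446): 76+361 ≤ 446 → not valid
(173,240,431): 173+240 ≤ 431 → not valid
(47,91,147): 47+91 ≤ 147 → not valid
(131,324,447): 131+324 > 447 → valid
(76,132,193): 76+132 > 193 → valid
3 of the 6 triples form a triangle.

3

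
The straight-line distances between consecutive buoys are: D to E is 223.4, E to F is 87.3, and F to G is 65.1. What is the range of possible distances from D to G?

71.0 ≤ DG ≤ 375.8

The maximum is all hops collinear in one direction: 223.4 + 87.3 + 65.1 = 375.8.
The longest hop is 223.4; the others sum to 152.4. Folding the others back against it leaves at least 223.4 − 152.4 = 71.0.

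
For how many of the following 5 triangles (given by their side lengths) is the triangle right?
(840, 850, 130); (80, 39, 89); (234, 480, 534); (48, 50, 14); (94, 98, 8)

(840,850,130): 130²+840² = 722500 = 850² → right
(80,39,89): 39²+80² = 7921 = 89² → right
(234,480,534): 234²+480² = 285156 = 534² → right
(48,50,14): 14²+48² = 2500 = 50² → right
(94,98,8): 8²+94² = 8900 < 9604 = 98² → obtuse
4 of the 5 are right.

4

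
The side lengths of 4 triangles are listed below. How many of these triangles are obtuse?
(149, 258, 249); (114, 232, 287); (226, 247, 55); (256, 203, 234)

2

(149,258,249): 149²+249² = 84202 > 66564 = 258² → acute
(114,232,287): 114²+232² = 66820 < 82369 = 287² → obtuse
(226,247,55): 55²+226² = 54101 < 61009 = 247² → obtuse
(256,203,234): 203²+234² = 95965 > 65536 = 256² → acute
2 of the 4 are obtuse.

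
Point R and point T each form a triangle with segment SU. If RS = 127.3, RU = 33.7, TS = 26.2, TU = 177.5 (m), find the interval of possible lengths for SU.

From triangle RSU: |127.3 − 33.7| < SU < 127.3 + 33.7, i.e. 93.6 < SU < 161.0.
From triangle TSU: 151.3 < SU < 203.7.
Both must hold, so SU lies in the intersection.

151.3 < SU < 161.0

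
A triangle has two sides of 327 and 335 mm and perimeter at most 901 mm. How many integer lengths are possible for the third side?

231

Triangle inequality: 8 < x < 662. Perimeter ≤ 901 gives x ≤ 901 − 327 − 335 = 239.
So 8 < x ≤ 239; integers 9 through 239: 231 values.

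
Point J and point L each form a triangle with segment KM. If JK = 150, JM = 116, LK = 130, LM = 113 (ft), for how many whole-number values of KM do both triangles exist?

208

From triangle JKM: 34 < KM < 266.
From triangle LKM: 17 < KM < 243.
Intersection: 34 < KM < 243, so integers 35 through 242: 208 values.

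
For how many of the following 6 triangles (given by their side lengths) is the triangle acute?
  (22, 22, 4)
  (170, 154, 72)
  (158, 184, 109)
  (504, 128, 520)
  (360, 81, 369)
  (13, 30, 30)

(22,22,4): 4²+22² = 500 > 484 = 22² → acute
(170,154,72): 72²+154² = 28900 = 170² → right
(158,184,109): 109²+158² = 36845 > 33856 = 184² → acute
(504,128,520): 128²+504² = 270400 = 520² → right
(360,81,369): 81²+360² = 136161 = 369² → right
(13,30,30): 13²+30² = 1069 > 900 = 30² → acute
3 of the 6 are acute.

3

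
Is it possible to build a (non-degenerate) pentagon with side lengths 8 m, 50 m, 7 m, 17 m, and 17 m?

For a pentagon, each side must be shorter than the sum of the others.
Here the longest side is 50, but the remaining 4 sides sum to only 49.

No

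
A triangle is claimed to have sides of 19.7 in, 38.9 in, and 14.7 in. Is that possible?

The longest side is 38.9, but the other two sum to only 34.4.
34.4 < 38.9, so the triangle inequality fails.

No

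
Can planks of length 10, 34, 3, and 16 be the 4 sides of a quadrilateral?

No

For a quadrilateral, each side must be shorter than the sum of the others.
Here the longest side is 34, but the remaining 3 sides sum to only 29.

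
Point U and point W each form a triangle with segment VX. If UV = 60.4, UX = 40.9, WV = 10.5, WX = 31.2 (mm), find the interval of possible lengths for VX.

From triangle UVX: |60.4 − 40.9| < VX < 60.4 + 40.9, i.e. 19.5 < VX < 101.3.
From triangle WVX: 20.7 < VX < 41.7.
Both must hold, so VX lies in the intersection.

20.7 < VX < 41.7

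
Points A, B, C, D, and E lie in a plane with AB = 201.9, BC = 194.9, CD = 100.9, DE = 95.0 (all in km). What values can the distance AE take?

0 ≤ AE ≤ 592.7 km

The maximum is all hops collinear in one direction: 201.9 + 194.9 + 100.9 + 95.0 = 592.7.
The longest hop is 201.9; the others sum to 390.8. Since 201.9 ≤ 390.8, the path can fold back on itself completely, so the minimum distance is 0.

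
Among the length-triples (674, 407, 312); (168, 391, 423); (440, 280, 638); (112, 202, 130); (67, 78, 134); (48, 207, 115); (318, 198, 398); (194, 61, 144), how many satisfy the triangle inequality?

(312,407,674): 312+407 > 674 → valid
(168,391,423): 168+391 > 423 → valid
(280,440,638): 280+440 > 638 → valid
(112,130,202): 112+130 > 202 → valid
(67,78,134): 67+78 > 134 → valid
(48,115,207): 48+115 ≤ 207 → not valid
(198,318,398): 198+318 > 398 → valid
(61,144,194): 61+144 > 194 → valid
7 of the 8 triples form a triangle.

7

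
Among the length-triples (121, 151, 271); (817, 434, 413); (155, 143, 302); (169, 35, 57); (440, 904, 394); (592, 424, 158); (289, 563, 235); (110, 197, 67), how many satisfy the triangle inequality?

(121,151,271): 121+151 > 271 → valid
(413,434,817): 413+434 > 817 → valid
(143,155,302): 143+155 ≤ 302 → not valid
(35,57,169): 35+57 ≤ 169 → not valid
(394,440,904): 394+440 ≤ 904 → not valid
(158,424,592): 158+424 ≤ 592 → not valid
(235,289,563): 235+289 ≤ 563 → not valid
(67,110,197): 67+110 ≤ 197 → not valid
2 of the 8 triples form a triangle.

2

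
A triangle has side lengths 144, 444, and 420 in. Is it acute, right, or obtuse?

right

Compare the square of the longest side to the sum of squares of the other two: 144² + 420² = 197136 = 444².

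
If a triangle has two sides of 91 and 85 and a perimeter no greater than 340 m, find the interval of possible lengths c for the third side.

6 < c ≤ 164

Triangle inequality alone gives 6 < c < 176.
The perimeter condition gives c ≤ 340 − 91 − 85 = 164.
Intersecting the two: 6 < c ≤ 164.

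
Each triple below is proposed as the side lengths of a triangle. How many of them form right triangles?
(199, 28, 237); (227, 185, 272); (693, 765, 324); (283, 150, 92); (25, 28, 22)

1

(199,28,237): 28+199 ≤ 237, not a triangle
(227,185,272): 185²+227² = 85754 > 73984 = 272² → acute
(693,765,324): 324²+693² = 585225 = 765² → right
(283,150,92): 92+150 ≤ 283, not a triangle
(25,28,22): 22²+25² = 1109 > 784 = 28² → acute
1 of the 5 is right.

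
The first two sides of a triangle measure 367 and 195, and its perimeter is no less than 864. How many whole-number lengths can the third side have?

260

Triangle inequality: 172 < x < 562. Perimeter ≥ 864 gives x ≥ 864 − 367 − 195 = 302.
So 302 ≤ x < 562; integers 302 through 561: 260 values.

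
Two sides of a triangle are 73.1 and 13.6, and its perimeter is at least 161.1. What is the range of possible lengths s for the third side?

74.4 ≤ s < 86.7

Triangle inequality alone gives 59.5 < s < 86.7.
The perimeter condition gives s ≥ 161.1 − 73.1 − 13.6 = 74.4.
Intersecting the two: 74.4 ≤ s < 86.7.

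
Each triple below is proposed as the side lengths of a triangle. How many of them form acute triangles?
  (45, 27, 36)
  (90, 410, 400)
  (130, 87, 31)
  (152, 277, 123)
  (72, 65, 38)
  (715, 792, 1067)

1

(45,27,36): 27²+36² = 2025 = 45² → right
(90,410,400): 90²+400² = 168100 = 410² → right
(130,87,31): 31+87 ≤ 130, not a triangle
(152,277,123): 123+152 ≤ 277, not a triangle
(72,65,38): 38²+65² = 5669 > 5184 = 72² → acute
(715,792,1067): 715²+792² = 1138489 = 1067² → right
1 of the 6 is acute.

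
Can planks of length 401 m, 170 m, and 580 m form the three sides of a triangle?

No

The longest side is 580, but the other two sum to only 571.
571 < 580, so the triangle inequality fails.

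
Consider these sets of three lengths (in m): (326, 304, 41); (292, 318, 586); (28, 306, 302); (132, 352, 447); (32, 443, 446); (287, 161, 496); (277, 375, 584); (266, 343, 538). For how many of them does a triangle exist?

(41,304,326): 41+304 > 326 → valid
(292,318,586): 292+318 > 586 → valid
(28,302,306): 28+302 > 306 → valid
(132,352,447): 132+352 > 447 → valid
(32,443,446): 32+443 > 446 → valid
(161,287,496): 161+287 ≤ 496 → not valid
(277,375,584): 277+375 > 584 → valid
(266,343,538): 266+343 > 538 → valid
7 of the 8 triples form a triangle.

7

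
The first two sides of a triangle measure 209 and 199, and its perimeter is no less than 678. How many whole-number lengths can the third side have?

138

Triangle inequality: 10 < x < 408. Perimeter ≥ 678 gives x ≥ 678 − 209 − 199 = 270.
So 270 ≤ x < 408; integers 270 through 407: 138 values.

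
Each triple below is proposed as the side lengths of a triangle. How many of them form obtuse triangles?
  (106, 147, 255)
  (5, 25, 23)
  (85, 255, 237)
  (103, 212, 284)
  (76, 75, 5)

4

(106,147,255): 106+147 ≤ 255, not a triangle
(5,25,23): 5²+23² = 554 < 625 = 25² → obtuse
(85,255,237): 85²+237² = 63394 < 65025 = 255² → obtuse
(103,212,284): 103²+212² = 55553 < 80656 = 284² → obtuse
(76,75,5): 5²+75² = 5650 < 5776 = 76² → obtuse
4 of the 5 are obtuse.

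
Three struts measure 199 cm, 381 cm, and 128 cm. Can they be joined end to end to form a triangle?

No

The longest side is 381, but the other two sum to only 327.
327 < 381, so the triangle inequality fails.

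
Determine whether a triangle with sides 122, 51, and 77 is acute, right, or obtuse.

Compare the square of the longest side to the sum of squares of the other two: 51² + 77² = 8530 < 14884 = 122².

obtuse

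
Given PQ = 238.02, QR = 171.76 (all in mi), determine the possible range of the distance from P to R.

66.26 ≤ PR ≤ 409.78 mi

By the triangle inequality, |238.02 − 171.76| ≤ PR ≤ 238.02 + 171.76.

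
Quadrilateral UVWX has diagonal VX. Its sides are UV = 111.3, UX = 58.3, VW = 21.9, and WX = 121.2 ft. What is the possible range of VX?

99.3 < VX < 143.1

From triangle UVX: |111.3 − 58.3| < VX < 111.3 + 58.3, i.e. 53.0 < VX < 169.6.
From triangle WVX: 99.3 < VX < 143.1.
Both must hold, so VX lies in the intersection.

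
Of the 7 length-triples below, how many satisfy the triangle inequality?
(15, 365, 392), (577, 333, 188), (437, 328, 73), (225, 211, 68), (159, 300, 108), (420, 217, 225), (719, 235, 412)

(15,365,392): 15+365 ≤ 392 → not valid
(188,333,577): 188+333 ≤ 577 → not valid
(73,328,437): 73+328 ≤ 437 → not valid
(68,211,225): 68+211 > 225 → valid
(108,159,300): 108+159 ≤ 300 → not valid
(217,225,420): 217+225 > 420 → valid
(235,412,719): 235+412 ≤ 719 → not valid
2 of the 7 triples form a triangle.

2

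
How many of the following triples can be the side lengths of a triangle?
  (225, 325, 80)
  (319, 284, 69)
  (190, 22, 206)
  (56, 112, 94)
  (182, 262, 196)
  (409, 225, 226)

(80,225,325): 80+225 ≤ 325 → not valid
(69,284,319): 69+284 > 319 → valid
(22,190,206): 22+190 > 206 → valid
(56,94,112): 56+94 > 112 → valid
(182,196,262): 182+196 > 262 → valid
(225,226,409): 225+226 > 409 → valid
5 of the 6 triples form a triangle.

5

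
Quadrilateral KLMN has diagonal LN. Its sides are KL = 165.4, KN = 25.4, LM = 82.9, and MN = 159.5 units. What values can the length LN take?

140.0 < LN < 190.8

From triangle KLN: |165.4 − 25.4| < LN < 165.4 + 25.4, i.e. 140.0 < LN < 190.8.
From triangle MLN: 76.6 < LN < 242.4.
Both must hold, so LN lies in the intersection.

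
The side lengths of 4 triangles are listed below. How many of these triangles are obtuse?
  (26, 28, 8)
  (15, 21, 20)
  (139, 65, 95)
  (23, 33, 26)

2

(26,28,8): 8²+26² = 740 < 784 = 28² → obtuse
(15,21,20): 15²+20² = 625 > 441 = 21² → acute
(139,65,95): 65²+95² = 13250 < 19321 = 139² → obtuse
(23,33,26): 23²+26² = 1205 > 1089 = 33² → acute
2 of the 4 are obtuse.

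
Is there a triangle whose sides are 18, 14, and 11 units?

Yes

The longest side is 18, and the other two sum to 25.
Since 25 > 18, the triangle inequality holds.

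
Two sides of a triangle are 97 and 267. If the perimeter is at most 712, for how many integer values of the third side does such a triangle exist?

Triangle inequality: 170 < x < 364. Perimeter ≤ 712 gives x ≤ 712 − 97 − 267 = 348.
So 170 < x ≤ 348; integers 171 through 348: 178 values.

178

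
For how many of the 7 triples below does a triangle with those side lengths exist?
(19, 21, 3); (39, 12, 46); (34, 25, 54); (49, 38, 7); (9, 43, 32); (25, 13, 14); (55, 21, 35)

(3,19,21): 3+19 > 21 → valid
(12,39,46): 12+39 > 46 → valid
(25,34,54): 25+34 > 54 → valid
(7,38,49): 7+38 ≤ 49 → not valid
(9,32,43): 9+32 ≤ 43 → not valid
(13,14,25): 13+14 > 25 → valid
(21,35,55): 21+35 > 55 → valid
5 of the 7 triples form a triangle.

5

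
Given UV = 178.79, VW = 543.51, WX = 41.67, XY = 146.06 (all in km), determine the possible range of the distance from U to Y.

The maximum is all hops collinear in one direction: 178.79 + 543.51 + 41.67 + 146.06 = 910.03.
The longest hop is 543.51; the others sum to 366.52. Folding the others back against it leaves at least 543.51 − 366.52 = 176.99.

176.99 ≤ UY ≤ 910.03 km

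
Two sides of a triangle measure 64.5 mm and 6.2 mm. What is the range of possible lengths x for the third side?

By the triangle inequality, x must be less than 64.5 + 6.2 = 70.7 and greater than |64.5 − 6.2| = 58.3.

58.3 < x < 70.7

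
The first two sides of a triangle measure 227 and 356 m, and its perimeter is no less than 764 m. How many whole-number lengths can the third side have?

402

Triangle inequality: 129 < x < 583. Perimeter ≥ 764 gives x ≥ 764 − 227 − 356 = 181.
So 181 ≤ x < 583; integers 181 through 582: 402 values.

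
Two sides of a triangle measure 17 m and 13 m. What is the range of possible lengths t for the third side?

By the triangle inequality, t must be less than 17 + 13 = 30 and greater than |17 − 13| = 4.

4 < t < 30 (m)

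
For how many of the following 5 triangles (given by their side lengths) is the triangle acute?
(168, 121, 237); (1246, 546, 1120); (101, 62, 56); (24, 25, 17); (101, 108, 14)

(168,121,237): 121²+168² = 42865 < 56169 = 237² → obtuse
(1246,546,1120): 546²+1120² = 1552516 = 1246² → right
(101,62,56): 56²+62² = 6980 < 10201 = 101² → obtuse
(24,25,17): 17²+24² = 865 > 625 = 25² → acute
(101,108,14): 14²+101² = 10397 < 11664 = 108² → obtuse
1 of the 5 is acute.

1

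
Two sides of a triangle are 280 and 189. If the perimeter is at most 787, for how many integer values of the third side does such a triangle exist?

Triangle inequality: 91 < x < 469. Perimeter ≤ 787 gives x ≤ 787 − 280 − 189 = 318.
So 91 < x ≤ 318; integers 92 through 318: 227 values.

227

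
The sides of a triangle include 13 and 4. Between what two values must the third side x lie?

By the triangle inequality, x must be less than 13 + 4 = 17 and greater than |13 − 4| = 9.

9 < x < 17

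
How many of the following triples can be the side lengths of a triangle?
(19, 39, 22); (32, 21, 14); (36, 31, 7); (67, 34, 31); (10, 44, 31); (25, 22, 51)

3

(19,22,39): 19+22 > 39 → valid
(14,21,32): 14+21 > 32 → valid
(7,31,36): 7+31 > 36 → valid
(31,34,67): 31+34 ≤ 67 → not valid
(10,31,44): 10+31 ≤ 44 → not valid
(22,25,51): 22+25 ≤ 51 → not valid
3 of the 6 triples form a triangle.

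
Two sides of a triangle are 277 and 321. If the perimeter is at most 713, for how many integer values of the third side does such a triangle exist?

71

Triangle inequality: 44 < x < 598. Perimeter ≤ 713 gives x ≤ 713 − 277 − 321 = 115.
So 44 < x ≤ 115; integers 45 through 115: 71 values.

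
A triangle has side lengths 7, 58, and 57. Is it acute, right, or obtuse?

obtuse

Compare the square of the longest side to the sum of squares of the other two: 7² + 57² = 3298 < 3364 = 58².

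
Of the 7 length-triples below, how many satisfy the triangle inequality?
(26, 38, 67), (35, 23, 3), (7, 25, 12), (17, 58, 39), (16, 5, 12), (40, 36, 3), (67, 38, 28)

1

(26,38,67): 26+38 ≤ 67 → not valid
(3,23,35): 3+23 ≤ 35 → not valid
(7,12,25): 7+12 ≤ 25 → not valid
(17,39,58): 17+39 ≤ 58 → not valid
(5,12,16): 5+12 > 16 → valid
(3,36,40): 3+36 ≤ 40 → not valid
(28,38,67): 28+38 ≤ 67 → not valid
1 of the 7 triples forms a triangle.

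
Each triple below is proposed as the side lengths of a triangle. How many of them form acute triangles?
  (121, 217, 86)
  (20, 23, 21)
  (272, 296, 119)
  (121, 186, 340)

2

(121,217,86): 86+121 ≤ 217, not a triangle
(20,23,21): 20²+21² = 841 > 529 = 23² → acute
(272,296,119): 119²+272² = 88145 > 87616 = 296² → acute
(121,186,340): 121+186 ≤ 340, not a triangle
2 of the 4 are acute.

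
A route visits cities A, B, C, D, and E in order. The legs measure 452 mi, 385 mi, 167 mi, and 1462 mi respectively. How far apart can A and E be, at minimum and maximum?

The maximum is all hops collinear in one direction: 452 + 385 + 167 + 1462 = 2466.
The longest hop is 1462; the others sum to 1004. Folding the others back against it leaves at least 1462 − 1004 = 458.

458 ≤ AE ≤ 2466 mi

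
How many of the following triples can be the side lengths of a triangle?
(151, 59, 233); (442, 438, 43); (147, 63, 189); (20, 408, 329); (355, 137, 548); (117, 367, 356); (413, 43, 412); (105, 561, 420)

(59,151,233): 59+151 ≤ 233 → not valid
(43,438,442): 43+438 > 442 → valid
(63,147,189): 63+147 > 189 → valid
(20,329,408): 20+329 ≤ 408 → not valid
(137,355,548): 137+355 ≤ 548 → not valid
(117,356,367): 117+356 > 367 → valid
(43,412,413): 43+412 > 413 → valid
(105,420,561): 105+420 ≤ 561 → not valid
4 of the 8 triples form a triangle.

4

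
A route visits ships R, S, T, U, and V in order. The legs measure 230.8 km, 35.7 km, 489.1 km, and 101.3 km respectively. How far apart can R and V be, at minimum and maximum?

121.3 ≤ RV ≤ 856.9 km

The maximum is all hops collinear in one direction: 230.8 + 35.7 + 489.1 + 101.3 = 856.9.
The longest hop is 489.1; the others sum to 367.8. Folding the others back against it leaves at least 489.1 − 367.8 = 121.3.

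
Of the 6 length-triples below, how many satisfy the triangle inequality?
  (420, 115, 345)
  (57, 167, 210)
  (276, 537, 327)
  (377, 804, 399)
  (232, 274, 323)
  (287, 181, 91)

4

(115,345,420): 115+345 > 420 → valid
(57,167,210): 57+167 > 210 → valid
(276,327,537): 276+327 > 537 → valid
(377,399,804): 377+399 ≤ 804 → not valid
(232,274,323): 232+274 > 323 → valid
(91,181,287): 91+181 ≤ 287 → not valid
4 of the 6 triples form a triangle.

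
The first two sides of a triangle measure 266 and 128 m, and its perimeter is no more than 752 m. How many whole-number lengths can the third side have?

Triangle inequality: 138 < x < 394. Perimeter ≤ 752 gives x ≤ 752 − 266 − 128 = 358.
So 138 < x ≤ 358; integers 139 through 358: 220 values.

220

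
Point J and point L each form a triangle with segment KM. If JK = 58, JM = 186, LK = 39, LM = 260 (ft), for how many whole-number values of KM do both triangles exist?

From triangle JKM: 128 < KM < 244.
From triangle LKM: 221 < KM < 299.
Intersection: 221 < KM < 244, so integers 222 through 243: 22 values.

22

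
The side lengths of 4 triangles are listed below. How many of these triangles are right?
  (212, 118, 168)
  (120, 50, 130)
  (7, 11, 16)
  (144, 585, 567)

2

(212,118,168): 118²+168² = 42148 < 44944 = 212² → obtuse
(120,50,130): 50²+120² = 16900 = 130² → right
(7,11,16): 7²+11² = 170 < 256 = 16² → obtuse
(144,585,567): 144²+567² = 342225 = 585² → right
2 of the 4 are right.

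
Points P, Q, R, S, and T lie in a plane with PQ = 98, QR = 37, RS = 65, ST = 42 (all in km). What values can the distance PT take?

The maximum is all hops collinear in one direction: 98 + 37 + 65 + 42 = 242.
The longest hop is 98; the others sum to 144. Since 98 ≤ 144, the path can fold back on itself completely, so the minimum distance is 0.

0 ≤ PT ≤ 242 km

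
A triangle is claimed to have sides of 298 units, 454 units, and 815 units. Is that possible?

No

The longest side is 815, but the other two sum to only 752.
752 < 815, so the triangle inequality fails.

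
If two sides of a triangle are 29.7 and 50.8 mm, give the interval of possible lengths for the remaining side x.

By the triangle inequality, x must be less than 29.7 + 50.8 = 80.5 and greater than |29.7 − 50.8| = 21.1.

21.1 < x < 80.5 (mm)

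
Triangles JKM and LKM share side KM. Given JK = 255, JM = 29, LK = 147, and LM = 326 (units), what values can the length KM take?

226 < KM < 284

From triangle JKM: |255 − 29| < KM < 255 + 29, i.e. 226 < KM < 284.
From triangle LKM: 179 < KM < 473.
Both must hold, so KM lies in the intersection.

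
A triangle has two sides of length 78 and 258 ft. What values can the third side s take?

180 < s < 336

By the triangle inequality, s must be less than 78 + 258 = 336 and greater than |78 − 258| = 180.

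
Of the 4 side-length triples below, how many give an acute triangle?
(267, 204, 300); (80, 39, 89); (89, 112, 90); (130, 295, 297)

3

(267,204,300): 204²+267² = 112905 > 90000 = 300² → acute
(80,39,89): 39²+80² = 7921 = 89² → right
(89,112,90): 89²+90² = 16021 > 12544 = 112² → acute
(130,295,297): 130²+295² = 103925 > 88209 = 297² → acute
3 of the 4 are acute.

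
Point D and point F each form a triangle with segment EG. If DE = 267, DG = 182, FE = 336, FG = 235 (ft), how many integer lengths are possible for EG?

347

From triangle DEG: 85 < EG < 449.
From triangle FEG: 101 < EG < 571.
Intersection: 101 < EG < 449, so integers 102 through 448: 347 values.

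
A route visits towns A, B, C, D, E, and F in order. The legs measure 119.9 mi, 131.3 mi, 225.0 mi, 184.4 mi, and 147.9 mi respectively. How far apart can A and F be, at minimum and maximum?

The maximum is all hops collinear in one direction: 119.9 + 131.3 + 225.0 + 184.4 + 147.9 = 808.5.
The longest hop is 225.0; the others sum to 583.5. Since 225.0 ≤ 583.5, the path can fold back on itself completely, so the minimum distance is 0.

0 ≤ AF ≤ 808.5 mi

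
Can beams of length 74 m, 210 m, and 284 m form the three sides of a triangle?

No

The two shorter sides sum to 284, exactly equal to the longest side 284.
That gives only a degenerate (flat) triangle — the inequality must be strict.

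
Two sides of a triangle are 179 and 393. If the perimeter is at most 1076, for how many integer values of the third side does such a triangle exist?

290

Triangle inequality: 214 < x < 572. Perimeter ≤ 1076 gives x ≤ 1076 − 179 − 393 = 504.
So 214 < x ≤ 504; integers 215 through 504: 290 values.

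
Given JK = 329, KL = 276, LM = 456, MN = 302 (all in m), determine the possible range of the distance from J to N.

0 ≤ JN ≤ 1363 m

The maximum is all hops collinear in one direction: 329 + 276 + 456 + 302 = 1363.
The longest hop is 456; the others sum to 907. Since 456 ≤ 907, the path can fold back on itself completely, so the minimum distance is 0.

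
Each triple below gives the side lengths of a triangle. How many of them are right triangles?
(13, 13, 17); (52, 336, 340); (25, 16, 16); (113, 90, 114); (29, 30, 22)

(13,13,17): 13²+13² = 338 > 289 = 17² → acute
(52,336,340): 52²+336² = 115600 = 340² → right
(25,16,16): 16²+16² = 512 < 625 = 25² → obtuse
(113,90,114): 90²+113² = 20869 > 12996 = 114² → acute
(29,30,22): 22²+29² = 1325 > 900 = 30² → acute
1 of the 5 is right.

1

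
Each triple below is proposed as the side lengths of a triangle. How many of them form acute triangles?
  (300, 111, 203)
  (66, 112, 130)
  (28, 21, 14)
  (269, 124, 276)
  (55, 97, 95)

2

(300,111,203): 111²+203² = 53530 < 90000 = 300² → obtuse
(66,112,130): 66²+112² = 16900 = 130² → right
(28,21,14): 14²+21² = 637 < 784 = 28² → obtuse
(269,124,276): 124²+269² = 87737 > 76176 = 276² → acute
(55,97,95): 55²+95² = 12050 > 9409 = 97² → acute
2 of the 5 are acute.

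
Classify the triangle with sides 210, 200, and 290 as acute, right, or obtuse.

right

Compare the square of the longest side to the sum of squares of the other two: 200² + 210² = 84100 = 290².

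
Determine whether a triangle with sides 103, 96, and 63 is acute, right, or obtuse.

Compare the square of the longest side to the sum of squares of the other two: 63² + 96² = 13185 > 10609 = 103².

acute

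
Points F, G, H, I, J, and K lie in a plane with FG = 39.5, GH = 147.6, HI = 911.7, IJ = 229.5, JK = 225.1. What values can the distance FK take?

The maximum is all hops collinear in one direction: 39.5 + 147.6 + 911.7 + 229.5 + 225.1 = 1553.4.
The longest hop is 911.7; the others sum to 641.7. Folding the others back against it leaves at least 911.7 − 641.7 = 270.0.

270.0 ≤ FK ≤ 1553.4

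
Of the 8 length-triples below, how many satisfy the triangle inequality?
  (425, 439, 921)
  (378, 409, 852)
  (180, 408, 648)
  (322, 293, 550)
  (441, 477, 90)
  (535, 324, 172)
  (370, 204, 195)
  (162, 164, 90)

4

(425,439,921): 425+439 ≤ 921 → not valid
(378,409,852): 378+409 ≤ 852 → not valid
(180,408,648): 180+408 ≤ 648 → not valid
(293,322,550): 293+322 > 550 → valid
(90,441,477): 90+441 > 477 → valid
(172,324,535): 172+324 ≤ 535 → not valid
(195,204,370): 195+204 > 370 → valid
(90,162,164): 90+162 > 164 → valid
4 of the 8 triples form a triangle.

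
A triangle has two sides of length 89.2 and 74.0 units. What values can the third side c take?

15.2 < c < 163.2

By the triangle inequality, c must be less than 89.2 + 74.0 = 163.2 and greater than |89.2 − 74.0| = 15.2.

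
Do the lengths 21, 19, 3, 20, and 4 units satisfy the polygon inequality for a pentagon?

Yes

A pentagon exists iff every side is shorter than the sum of the others — equivalently, the longest side is less than the sum of the rest.
Longest side 21 < 46 (sum of the remaining 4), so yes.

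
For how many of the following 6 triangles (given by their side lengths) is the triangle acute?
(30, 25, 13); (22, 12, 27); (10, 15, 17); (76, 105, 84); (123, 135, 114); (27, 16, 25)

4

(30,25,13): 13²+25² = 794 < 900 = 30² → obtuse
(22,12,27): 12²+22² = 628 < 729 = 27² → obtuse
(10,15,17): 10²+15² = 325 > 289 = 17² → acute
(76,105,84): 76²+84² = 12832 > 11025 = 105² → acute
(123,135,114): 114²+123² = 28125 > 18225 = 135² → acute
(27,16,25): 16²+25² = 881 > 729 = 27² → acute
4 of the 6 are acute.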